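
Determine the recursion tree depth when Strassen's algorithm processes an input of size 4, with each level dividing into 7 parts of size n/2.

For divide and conquer with division factor 2:

Problem sizes at each level:
Level 0: 4
Level 1: 2
Level 2: 1

The root is level 0 and the size-1 base case is level 2 (the tree spans levels 0 through 2, i.e. 3 levels counting the root), so the depth is the number of divisions: log_2(4) = 2

The recursion tree depth is log_2(4) = 2. At each level, the problem size is divided by 2, so it takes 2 divisions to reduce to a base case of size 1. The algorithm makes 7 recursive calls at each level.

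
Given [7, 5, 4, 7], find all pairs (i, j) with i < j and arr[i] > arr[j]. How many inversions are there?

Finding inversions in [7, 5, 4, 7]:

(0, 1): arr[0]=7 > arr[1]=5
(0, 2): arr[0]=7 > arr[2]=4
(1, 2): arr[1]=5 > arr[2]=4

Total inversions: 3

The array has 3 inversion(s): (0,1), (0,2), (1,2). Each pair (i,j) satisfies i < j and arr[i] > arr[j].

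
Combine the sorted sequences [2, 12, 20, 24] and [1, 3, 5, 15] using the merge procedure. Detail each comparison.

Merging process:

Compare 2 vs 1: take 1 from right. Merged: [1]
Compare 2 vs 3: take 2 from left. Merged: [1, 2]
Compare 12 vs 3: take 3 from right. Merged: [1, 2, 3]
Compare 12 vs 5: take 5 from right. Merged: [1, 2, 3, 5]
Compare 12 vs 15: take 12 from left. Merged: [1, 2, 3, 5, 12]
Compare 20 vs 15: take 15 from right. Merged: [1, 2, 3, 5, 12, 15]
Append remaining from left: [20, 24]. Merged: [1, 2, 3, 5, 12, 15, 20, 24]

Final merged array: [1, 2, 3, 5, 12, 15, 20, 24]
Total comparisons: 6

The merged array is [1, 2, 3, 5, 12, 15, 20, 24], requiring 6 comparisons. The merge step runs in O(n) time where n is the total number of elements.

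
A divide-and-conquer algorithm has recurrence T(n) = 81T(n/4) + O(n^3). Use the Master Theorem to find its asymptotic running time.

Master Theorem for T(n) = 81T(n/4) + O(n^3):

a = 81, b = 4, c = 3
log_b(a) = log_4(81) = 3.1699

Case 1: c = 3 < log_4(81) = 3.1699
T(n) = O(n^(log_4 81))

For T(n) = 81T(n/4) + O(n^3): log_4(81) = 3.1699. This is Case 1 of the Master Theorem (c < log_b(a), work dominated by leaves), giving O(n^(log_4 81)).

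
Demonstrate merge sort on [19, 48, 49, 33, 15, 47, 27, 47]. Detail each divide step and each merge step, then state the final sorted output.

Merge sort trace:

Split: [19, 48, 49, 33, 15, 47, 27, 47] -> [19, 48, 49, 33] and [15, 47, 27, 47]
  Split: [19, 48, 49, 33] -> [19, 48] and [49, 33]
    Split: [19, 48] -> [19] and [48]
    Merge: [19] + [48] -> [19, 48]
    Split: [49, 33] -> [49] and [33]
    Merge: [49] + [33] -> [33, 49]
  Merge: [19, 48] + [33, 49] -> [19, 33, 48, 49]
  Split: [15, 47, 27, 47] -> [15, 47] and [27, 47]
    Split: [15, 47] -> [15] and [47]
    Merge: [15] + [47] -> [15, 47]
    Split: [27, 47] -> [27] and [47]
    Merge: [27] + [47] -> [27, 47]
  Merge: [15, 47] + [27, 47] -> [15, 27, 47, 47]
Merge: [19, 33, 48, 49] + [15, 27, 47, 47] -> [15, 19, 27, 33, 47, 47, 48, 49]

Final sorted array: [15, 19, 27, 33, 47, 47, 48, 49]

The merge sort proceeds by recursively splitting the array and merging sorted halves.
After all merges, the sorted array is [15, 19, 27, 33, 47, 47, 48, 49].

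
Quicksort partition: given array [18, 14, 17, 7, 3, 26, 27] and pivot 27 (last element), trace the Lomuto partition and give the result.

Lomuto partition with pivot = 27:

Initial array: [18, 14, 17, 7, 3, 26, 27]

arr[0]=18 <= 27: swap with position 0, array becomes [18, 14, 17, 7, 3, 26, 27]
arr[1]=14 <= 27: swap with position 1, array becomes [18, 14, 17, 7, 3, 26, 27]
arr[2]=17 <= 27: swap with position 2, array becomes [18, 14, 17, 7, 3, 26, 27]
arr[3]=7 <= 27: swap with position 3, array becomes [18, 14, 17, 7, 3, 26, 27]
arr[4]=3 <= 27: swap with position 4, array becomes [18, 14, 17, 7, 3, 26, 27]
arr[5]=26 <= 27: swap with position 5, array becomes [18, 14, 17, 7, 3, 26, 27]

Place pivot at position 6: [18, 14, 17, 7, 3, 26, 27]
Pivot position: 6

After partitioning with pivot 27, the array becomes [18, 14, 17, 7, 3, 26, 27]. The pivot is placed at index 6. All elements to the left of the pivot are <= 27, and all elements to the right are > 27.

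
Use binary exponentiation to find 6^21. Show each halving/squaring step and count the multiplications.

Computing 6^21 by squaring (build up from 6^1; each line after the first costs one multiplication):

6^1 = 6
6^2 = (6^1)^2 = 6^2 = 36
6^4 = (6^2)^2 = 36^2 = 1296
6^5 = 6 * 6^4 = 6 * 1296 = 7776
6^10 = (6^5)^2 = 7776^2 = 60466176
6^20 = (6^10)^2 = 60466176^2 = 3656158440062976
6^21 = 6 * 6^20 = 6 * 3656158440062976 = 21936950640377856

Result: 21936950640377856
Multiplications needed: 6 (6 lines after 6^1)

6^21 = 21936950640377856. Using exponentiation by squaring, this requires 6 multiplications. The key idea: if the exponent is even, square the half-power; if odd, multiply by the base once.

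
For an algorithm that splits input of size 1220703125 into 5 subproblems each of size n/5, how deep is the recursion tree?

For divide and conquer with division factor 5:

Problem sizes at each level:
Level 0: 1220703125
Level 1: 244140625
Level 2: 48828125
Level 3: 9765625
Level 4: 1953125
Level 5: 390625
Level 6: 78125
Level 7: 15625
Level 8: 3125
Level 9: 625
Level 10: 125
Level 11: 25
Level 12: 5
Level 13: 1

The root is level 0 and the size-1 base case is level 13 (the tree spans levels 0 through 13, i.e. 14 levels counting the root), so the depth is the number of divisions: log_5(1220703125) = 13

The recursion tree depth is log_5(1220703125) = 13. At each level, the problem size is divided by 5, so it takes 13 divisions to reduce to a base case of size 1. The algorithm makes 5 recursive calls at each level.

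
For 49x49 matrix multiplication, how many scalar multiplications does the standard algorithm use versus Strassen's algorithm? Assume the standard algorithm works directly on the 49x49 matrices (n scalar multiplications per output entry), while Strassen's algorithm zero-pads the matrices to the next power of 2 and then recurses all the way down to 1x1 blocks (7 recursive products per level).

Matrix multiplication for 49x49 matrices:

Strassen's algorithm requires power-of-2 dimensions. Pad 49x49 to 64x64 (next power of 2).

Standard algorithm: 49^3 = 117649 multiplications
Strassen's algorithm: 7^(log2(64)) = 7^6 = 117649 multiplications
Savings: 117649 - 117649 = 0 multiplications

Standard: 117649 multiplications (49^3). Strassen: 117649 multiplications (7^6, after padding to 64x64). Strassen reduces 8 recursive multiplications to 7 at each level.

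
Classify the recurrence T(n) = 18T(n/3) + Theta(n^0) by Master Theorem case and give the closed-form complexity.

Master Theorem for T(n) = 18T(n/3) + O(n^0):

a = 18, b = 3, c = 0
log_b(a) = log_3(18) = 2.6309

Case 1: c = 0 < log_3(18) = 2.6309
T(n) = O(n^(log_3 18))

For T(n) = 18T(n/3) + O(n^0): log_3(18) = 2.6309. This is Case 1 of the Master Theorem (c < log_b(a), work dominated by leaves), giving O(n^(log_3 18)).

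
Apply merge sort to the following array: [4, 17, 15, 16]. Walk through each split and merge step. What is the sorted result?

Merge sort trace:

Split: [4, 17, 15, 16] -> [4, 17] and [15, 16]
  Split: [4, 17] -> [4] and [17]
  Merge: [4] + [17] -> [4, 17]
  Split: [15, 16] -> [15] and [16]
  Merge: [15] + [16] -> [15, 16]
Merge: [4, 17] + [15, 16] -> [4, 15, 16, 17]

Final sorted array: [4, 15, 16, 17]

The merge sort proceeds by recursively splitting the array and merging sorted halves.
After all merges, the sorted array is [4, 15, 16, 17].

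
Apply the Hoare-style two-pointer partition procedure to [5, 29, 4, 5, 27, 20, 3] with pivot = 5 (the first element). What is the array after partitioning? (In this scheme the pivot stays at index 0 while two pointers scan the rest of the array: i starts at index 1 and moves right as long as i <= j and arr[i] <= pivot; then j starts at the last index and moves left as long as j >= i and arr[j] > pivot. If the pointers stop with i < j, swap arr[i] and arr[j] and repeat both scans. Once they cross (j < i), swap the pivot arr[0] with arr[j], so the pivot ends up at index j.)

Hoare-style two-pointer partition with pivot = 5:

Initial array: [5, 29, 4, 5, 27, 20, 3]

Pointers start at i = 1, j = 6.
i stops at index 1 (arr[1]=29 > 5), j stops at index 6 (arr[6]=3 <= 5): swap arr[1] and arr[6], array becomes [5, 3, 4, 5, 27, 20, 29]
i ends at 4, j ends at 3: the pointers have crossed (j < i), so scanning stops.

Swap pivot arr[0] with arr[3] to place pivot at position 3: [5, 3, 4, 5, 27, 20, 29]
Pivot position: 3

After partitioning with pivot 5, the array becomes [5, 3, 4, 5, 27, 20, 29]. The pivot is placed at index 3. All elements to the left of the pivot are <= 5, and all elements to the right are > 5.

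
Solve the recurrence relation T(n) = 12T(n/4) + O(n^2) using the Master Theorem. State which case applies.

Master Theorem for T(n) = 12T(n/4) + O(n^2):

a = 12, b = 4, c = 2
log_b(a) = log_4(12) = 1.7925

Case 3: c = 2 > log_4(12) = 1.7925
T(n) = O(n^2) = O(n^2)

For T(n) = 12T(n/4) + O(n^2): log_4(12) = 1.7925. This is Case 3 of the Master Theorem (c > log_b(a), work dominated by root), giving O(n^2).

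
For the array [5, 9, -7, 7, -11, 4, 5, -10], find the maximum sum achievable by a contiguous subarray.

Using Kadane's algorithm on [5, 9, -7, 7, -11, 4, 5, -10]:

Scanning through the array:
Position 1 (value 9): max_ending_here = 14, max_so_far = 14
Position 2 (value -7): max_ending_here = 7, max_so_far = 14
Position 3 (value 7): max_ending_here = 14, max_so_far = 14
Position 4 (value -11): max_ending_here = 3, max_so_far = 14
Position 5 (value 4): max_ending_here = 7, max_so_far = 14
Position 6 (value 5): max_ending_here = 12, max_so_far = 14
Position 7 (value -10): max_ending_here = 2, max_so_far = 14

Maximum subarray: [5, 9]
Maximum sum: 14

The maximum subarray is [5, 9] with sum 14. This subarray runs from index 0 to index 1.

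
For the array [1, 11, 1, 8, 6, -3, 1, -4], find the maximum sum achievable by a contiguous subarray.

Using Kadane's algorithm on [1, 11, 1, 8, 6, -3, 1, -4]:

Scanning through the array:
Position 1 (value 11): max_ending_here = 12, max_so_far = 12
Position 2 (value 1): max_ending_here = 13, max_so_far = 13
Position 3 (value 8): max_ending_here = 21, max_so_far = 21
Position 4 (value 6): max_ending_here = 27, max_so_far = 27
Position 5 (value -3): max_ending_here = 24, max_so_far = 27
Position 6 (value 1): max_ending_here = 25, max_so_far = 27
Position 7 (value -4): max_ending_here = 21, max_so_far = 27

Maximum subarray: [1, 11, 1, 8, 6]
Maximum sum: 27

The maximum subarray is [1, 11, 1, 8, 6] with sum 27. This subarray runs from index 0 to index 4.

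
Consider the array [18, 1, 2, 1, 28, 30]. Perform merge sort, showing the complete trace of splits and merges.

Merge sort trace:

Split: [18, 1, 2, 1, 28, 30] -> [18, 1, 2] and [1, 28, 30]
  Split: [18, 1, 2] -> [18] and [1, 2]
    Split: [1, 2] -> [1] and [2]
    Merge: [1] + [2] -> [1, 2]
  Merge: [18] + [1, 2] -> [1, 2, 18]
  Split: [1, 28, 30] -> [1] and [28, 30]
    Split: [28, 30] -> [28] and [30]
    Merge: [28] + [30] -> [28, 30]
  Merge: [1] + [28, 30] -> [1, 28, 30]
Merge: [1, 2, 18] + [1, 28, 30] -> [1, 1, 2, 18, 28, 30]

Final sorted array: [1, 1, 2, 18, 28, 30]

The merge sort proceeds by recursively splitting the array and merging sorted halves.
After all merges, the sorted array is [1, 1, 2, 18, 28, 30].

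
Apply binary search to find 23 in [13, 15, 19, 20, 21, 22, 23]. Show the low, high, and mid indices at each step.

Binary search for 23 in [13, 15, 19, 20, 21, 22, 23]:

lo=0, hi=6, mid=3, arr[mid]=20 -> 20 < 23, search right half
lo=4, hi=6, mid=5, arr[mid]=22 -> 22 < 23, search right half
lo=6, hi=6, mid=6, arr[mid]=23 -> Found target at index 6!

Binary search finds 23 at index 6 after 3 comparisons. The search repeatedly halves the search space by comparing with the middle element.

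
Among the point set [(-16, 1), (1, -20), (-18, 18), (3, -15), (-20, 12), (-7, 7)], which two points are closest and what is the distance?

Computing all pairwise distances among 6 points:

d((-16, 1), (1, -20)) = 27.0185
d((-16, 1), (-18, 18)) = 17.1172
d((-16, 1), (3, -15)) = 24.8395
d((-16, 1), (-20, 12)) = 11.7047
d((-16, 1), (-7, 7)) = 10.8167
d((1, -20), (-18, 18)) = 42.4853
d((1, -20), (3, -15)) = 5.3852 <-- minimum
d((1, -20), (-20, 12)) = 38.2753
d((1, -20), (-7, 7)) = 28.1603
d((-18, 18), (3, -15)) = 39.1152
d((-18, 18), (-20, 12)) = 6.3246
d((-18, 18), (-7, 7)) = 15.5563
d((3, -15), (-20, 12)) = 35.4683
d((3, -15), (-7, 7)) = 24.1661
d((-20, 12), (-7, 7)) = 13.9284

Closest pair: (1, -20) and (3, -15) with distance 5.3852

The closest pair is (1, -20) and (3, -15) with Euclidean distance 5.3852. For 6 points, brute-force pairwise comparison is shown above. For large n, the divide-and-conquer algorithm (sort by x, recurse on halves, check the dividing strip) achieves O(n log n).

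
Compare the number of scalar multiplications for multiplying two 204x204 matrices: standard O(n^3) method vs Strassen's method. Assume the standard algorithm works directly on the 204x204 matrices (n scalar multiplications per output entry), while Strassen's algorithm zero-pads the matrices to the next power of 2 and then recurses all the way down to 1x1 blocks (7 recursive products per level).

Matrix multiplication for 204x204 matrices:

Strassen's algorithm requires power-of-2 dimensions. Pad 204x204 to 256x256 (next power of 2).

Standard algorithm: 204^3 = 8489664 multiplications
Strassen's algorithm: 7^(log2(256)) = 7^8 = 5764801 multiplications
Savings: 8489664 - 5764801 = 2724863 multiplications

Standard: 8489664 multiplications (204^3). Strassen: 5764801 multiplications (7^8, after padding to 256x256). Strassen reduces 8 recursive multiplications to 7 at each level.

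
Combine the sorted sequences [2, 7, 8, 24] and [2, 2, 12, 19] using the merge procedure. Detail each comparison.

Merging process:

Compare 2 vs 2: take 2 from left. Merged: [2]
Compare 7 vs 2: take 2 from right. Merged: [2, 2]
Compare 7 vs 2: take 2 from right. Merged: [2, 2, 2]
Compare 7 vs 12: take 7 from left. Merged: [2, 2, 2, 7]
Compare 8 vs 12: take 8 from left. Merged: [2, 2, 2, 7, 8]
Compare 24 vs 12: take 12 from right. Merged: [2, 2, 2, 7, 8, 12]
Compare 24 vs 19: take 19 from right. Merged: [2, 2, 2, 7, 8, 12, 19]
Append remaining from left: [24]. Merged: [2, 2, 2, 7, 8, 12, 19, 24]

Final merged array: [2, 2, 2, 7, 8, 12, 19, 24]
Total comparisons: 7

The merged array is [2, 2, 2, 7, 8, 12, 19, 24], requiring 7 comparisons. The merge step runs in O(n) time where n is the total number of elements.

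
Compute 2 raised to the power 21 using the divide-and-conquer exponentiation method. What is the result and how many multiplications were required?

Computing 2^21 by squaring (build up from 2^1; each line after the first costs one multiplication):

2^1 = 2
2^2 = (2^1)^2 = 2^2 = 4
2^4 = (2^2)^2 = 4^2 = 16
2^5 = 2 * 2^4 = 2 * 16 = 32
2^10 = (2^5)^2 = 32^2 = 1024
2^20 = (2^10)^2 = 1024^2 = 1048576
2^21 = 2 * 2^20 = 2 * 1048576 = 2097152

Result: 2097152
Multiplications needed: 6 (6 lines after 2^1)

2^21 = 2097152. Using exponentiation by squaring, this requires 6 multiplications. The key idea: if the exponent is even, square the half-power; if odd, multiply by the base once.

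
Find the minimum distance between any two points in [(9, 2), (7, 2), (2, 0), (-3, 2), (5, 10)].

Computing all pairwise distances among 5 points:

d((9, 2), (7, 2)) = 2.0 <-- minimum
d((9, 2), (2, 0)) = 7.2801
d((9, 2), (-3, 2)) = 12.0
d((9, 2), (5, 10)) = 8.9443
d((7, 2), (2, 0)) = 5.3852
d((7, 2), (-3, 2)) = 10.0
d((7, 2), (5, 10)) = 8.2462
d((2, 0), (-3, 2)) = 5.3852
d((2, 0), (5, 10)) = 10.4403
d((-3, 2), (5, 10)) = 11.3137

Closest pair: (9, 2) and (7, 2) with distance 2.0

The closest pair is (9, 2) and (7, 2) with Euclidean distance 2.0. For 5 points, brute-force pairwise comparison is shown above. For large n, the divide-and-conquer algorithm (sort by x, recurse on halves, check the dividing strip) achieves O(n log n).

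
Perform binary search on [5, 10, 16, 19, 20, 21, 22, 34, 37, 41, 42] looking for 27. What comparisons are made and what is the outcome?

Binary search for 27 in [5, 10, 16, 19, 20, 21, 22, 34, 37, 41, 42]:

lo=0, hi=10, mid=5, arr[mid]=21 -> 21 < 27, search right half
lo=6, hi=10, mid=8, arr[mid]=37 -> 37 > 27, search left half
lo=6, hi=7, mid=6, arr[mid]=22 -> 22 < 27, search right half
lo=7, hi=7, mid=7, arr[mid]=34 -> 34 > 27, search left half
lo=7 > hi=6, target 27 not found

Binary search determines that 27 is not in the array after 4 comparisons. The search space was exhausted without finding the target.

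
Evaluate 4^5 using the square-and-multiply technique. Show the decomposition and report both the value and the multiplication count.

Computing 4^5 by squaring (build up from 4^1; each line after the first costs one multiplication):

4^1 = 4
4^2 = (4^1)^2 = 4^2 = 16
4^4 = (4^2)^2 = 16^2 = 256
4^5 = 4 * 4^4 = 4 * 256 = 1024

Result: 1024
Multiplications needed: 3 (3 lines after 4^1)

4^5 = 1024. Using exponentiation by squaring, this requires 3 multiplications. The key idea: if the exponent is even, square the half-power; if odd, multiply by the base once.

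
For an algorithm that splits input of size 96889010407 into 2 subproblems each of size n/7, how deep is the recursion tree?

For divide and conquer with division factor 7:

Problem sizes at each level:
Level 0: 96889010407
Level 1: 13841287201
Level 2: 1977326743
Level 3: 282475249
Level 4: 40353607
Level 5: 5764801
Level 6: 823543
Level 7: 117649
Level 8: 16807
Level 9: 2401
Level 10: 343
Level 11: 49
Level 12: 7
Level 13: 1

The root is level 0 and the size-1 base case is level 13 (the tree spans levels 0 through 13, i.e. 14 levels counting the root), so the depth is the number of divisions: log_7(96889010407) = 13

The recursion tree depth is log_7(96889010407) = 13. At each level, the problem size is divided by 7, so it takes 13 divisions to reduce to a base case of size 1. The algorithm makes 2 recursive calls at each level.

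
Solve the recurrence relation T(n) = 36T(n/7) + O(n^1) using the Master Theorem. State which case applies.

Master Theorem for T(n) = 36T(n/7) + O(n^1):

a = 36, b = 7, c = 1
log_b(a) = log_7(36) = 1.8416

Case 1: c = 1 < log_7(36) = 1.8416
T(n) = O(n^(log_7 36))

For T(n) = 36T(n/7) + O(n^1): log_7(36) = 1.8416. This is Case 1 of the Master Theorem (c < log_b(a), work dominated by leaves), giving O(n^(log_7 36)).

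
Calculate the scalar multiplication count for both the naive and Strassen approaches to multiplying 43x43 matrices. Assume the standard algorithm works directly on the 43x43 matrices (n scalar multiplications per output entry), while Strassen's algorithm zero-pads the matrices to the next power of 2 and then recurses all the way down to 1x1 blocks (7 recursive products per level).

Matrix multiplication for 43x43 matrices:

Strassen's algorithm requires power-of-2 dimensions. Pad 43x43 to 64x64 (next power of 2).

Standard algorithm: 43^3 = 79507 multiplications
Strassen's algorithm: 7^(log2(64)) = 7^6 = 117649 multiplications
Difference: 79507 - 117649 = -38142 (Strassen uses MORE here due to padding overhead — for small or just-over-power-of-2 n, padding can outweigh the per-level savings)

Standard: 79507 multiplications (43^3). Strassen: 117649 multiplications (7^6, after padding to 64x64). Strassen reduces 8 recursive multiplications to 7 at each level.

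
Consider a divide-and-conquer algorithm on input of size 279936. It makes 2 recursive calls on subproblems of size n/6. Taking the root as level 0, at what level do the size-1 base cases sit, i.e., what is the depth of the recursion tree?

For divide and conquer with division factor 6:

Problem sizes at each level:
Level 0: 279936
Level 1: 46656
Level 2: 7776
Level 3: 1296
Level 4: 216
Level 5: 36
Level 6: 6
Level 7: 1

The root is level 0 and the size-1 base case is level 7 (the tree spans levels 0 through 7, i.e. 8 levels counting the root), so the depth is the number of divisions: log_6(279936) = 7

The recursion tree depth is log_6(279936) = 7. At each level, the problem size is divided by 6, so it takes 7 divisions to reduce to a base case of size 1. The algorithm makes 2 recursive calls at each level.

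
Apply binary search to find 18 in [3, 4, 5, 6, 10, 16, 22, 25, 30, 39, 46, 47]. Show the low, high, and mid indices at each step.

Binary search for 18 in [3, 4, 5, 6, 10, 16, 22, 25, 30, 39, 46, 47]:

lo=0, hi=11, mid=5, arr[mid]=16 -> 16 < 18, search right half
lo=6, hi=11, mid=8, arr[mid]=30 -> 30 > 18, search left half
lo=6, hi=7, mid=6, arr[mid]=22 -> 22 > 18, search left half
lo=6 > hi=5, target 18 not found

Binary search determines that 18 is not in the array after 3 comparisons. The search space was exhausted without finding the target.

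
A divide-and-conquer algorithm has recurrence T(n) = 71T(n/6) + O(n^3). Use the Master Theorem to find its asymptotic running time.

Master Theorem for T(n) = 71T(n/6) + O(n^3):

a = 71, b = 6, c = 3
log_b(a) = log_6(71) = 2.3790

Case 3: c = 3 > log_6(71) = 2.3790
T(n) = O(n^3) = O(n^3)

For T(n) = 71T(n/6) + O(n^3): log_6(71) = 2.3790. This is Case 3 of the Master Theorem (c > log_b(a), work dominated by root), giving O(n^3).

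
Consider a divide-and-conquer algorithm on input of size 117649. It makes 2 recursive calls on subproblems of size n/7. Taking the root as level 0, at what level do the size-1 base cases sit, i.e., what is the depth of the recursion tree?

For divide and conquer with division factor 7:

Problem sizes at each level:
Level 0: 117649
Level 1: 16807
Level 2: 2401
Level 3: 343
Level 4: 49
Level 5: 7
Level 6: 1

The root is level 0 and the size-1 base case is level 6 (the tree spans levels 0 through 6, i.e. 7 levels counting the root), so the depth is the number of divisions: log_7(117649) = 6

The recursion tree depth is log_7(117649) = 6. At each level, the problem size is divided by 7, so it takes 6 divisions to reduce to a base case of size 1. The algorithm makes 2 recursive calls at each level.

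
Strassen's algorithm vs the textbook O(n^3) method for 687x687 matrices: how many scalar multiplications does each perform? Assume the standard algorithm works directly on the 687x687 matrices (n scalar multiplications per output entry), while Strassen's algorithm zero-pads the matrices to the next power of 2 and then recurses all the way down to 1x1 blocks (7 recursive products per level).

Matrix multiplication for 687x687 matrices:

Strassen's algorithm requires power-of-2 dimensions. Pad 687x687 to 1024x1024 (next power of 2).

Standard algorithm: 687^3 = 324242703 multiplications
Strassen's algorithm: 7^(log2(1024)) = 7^10 = 282475249 multiplications
Savings: 324242703 - 282475249 = 41767454 multiplications

Standard: 324242703 multiplications (687^3). Strassen: 282475249 multiplications (7^10, after padding to 1024x1024). Strassen reduces 8 recursive multiplications to 7 at each level.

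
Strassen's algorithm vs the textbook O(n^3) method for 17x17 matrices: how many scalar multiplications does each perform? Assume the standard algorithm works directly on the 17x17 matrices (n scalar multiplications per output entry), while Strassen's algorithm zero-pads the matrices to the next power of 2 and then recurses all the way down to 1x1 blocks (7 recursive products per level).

Matrix multiplication for 17x17 matrices:

Strassen's algorithm requires power-of-2 dimensions. Pad 17x17 to 32x32 (next power of 2).

Standard algorithm: 17^3 = 4913 multiplications
Strassen's algorithm: 7^(log2(32)) = 7^5 = 16807 multiplications
Difference: 4913 - 16807 = -11894 (Strassen uses MORE here due to padding overhead — for small or just-over-power-of-2 n, padding can outweigh the per-level savings)

Standard: 4913 multiplications (17^3). Strassen: 16807 multiplications (7^5, after padding to 32x32). Strassen reduces 8 recursive multiplications to 7 at each level.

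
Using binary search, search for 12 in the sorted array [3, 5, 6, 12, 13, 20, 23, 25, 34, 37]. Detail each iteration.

Binary search for 12 in [3, 5, 6, 12, 13, 20, 23, 25, 34, 37]:

lo=0, hi=9, mid=4, arr[mid]=13 -> 13 > 12, search left half
lo=0, hi=3, mid=1, arr[mid]=5 -> 5 < 12, search right half
lo=2, hi=3, mid=2, arr[mid]=6 -> 6 < 12, search right half
lo=3, hi=3, mid=3, arr[mid]=12 -> Found target at index 3!

Binary search finds 12 at index 3 after 4 comparisons. The search repeatedly halves the search space by comparing with the middle element.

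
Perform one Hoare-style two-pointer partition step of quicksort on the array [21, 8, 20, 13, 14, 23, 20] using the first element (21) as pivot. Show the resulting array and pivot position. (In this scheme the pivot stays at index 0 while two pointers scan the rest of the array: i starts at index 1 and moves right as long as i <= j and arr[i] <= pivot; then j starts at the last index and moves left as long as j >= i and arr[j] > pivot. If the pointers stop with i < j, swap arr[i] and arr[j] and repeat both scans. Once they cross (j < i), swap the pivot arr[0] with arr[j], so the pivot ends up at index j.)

Hoare-style two-pointer partition with pivot = 21:

Initial array: [21, 8, 20, 13, 14, 23, 20]

Pointers start at i = 1, j = 6.
i stops at index 5 (arr[5]=23 > 21), j stops at index 6 (arr[6]=20 <= 21): swap arr[5] and arr[6], array becomes [21, 8, 20, 13, 14, 20, 23]
i ends at 6, j ends at 5: the pointers have crossed (j < i), so scanning stops.

Swap pivot arr[0] with arr[5] to place pivot at position 5: [20, 8, 20, 13, 14, 21, 23]
Pivot position: 5

After partitioning with pivot 21, the array becomes [20, 8, 20, 13, 14, 21, 23]. The pivot is placed at index 5. All elements to the left of the pivot are <= 21, and all elements to the right are > 21.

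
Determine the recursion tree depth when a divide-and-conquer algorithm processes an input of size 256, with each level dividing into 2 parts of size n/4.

For divide and conquer with division factor 4:

Problem sizes at each level:
Level 0: 256
Level 1: 64
Level 2: 16
Level 3: 4
Level 4: 1

The root is level 0 and the size-1 base case is level 4 (the tree spans levels 0 through 4, i.e. 5 levels counting the root), so the depth is the number of divisions: log_4(256) = 4

The recursion tree depth is log_4(256) = 4. At each level, the problem size is divided by 4, so it takes 4 divisions to reduce to a base case of size 1. The algorithm makes 2 recursive calls at each level.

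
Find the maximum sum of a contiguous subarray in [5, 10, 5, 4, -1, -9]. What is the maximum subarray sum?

Using Kadane's algorithm on [5, 10, 5, 4, -1, -9]:

Scanning through the array:
Position 1 (value 10): max_ending_here = 15, max_so_far = 15
Position 2 (value 5): max_ending_here = 20, max_so_far = 20
Position 3 (value 4): max_ending_here = 24, max_so_far = 24
Position 4 (value -1): max_ending_here = 23, max_so_far = 24
Position 5 (value -9): max_ending_here = 14, max_so_far = 24

Maximum subarray: [5, 10, 5, 4]
Maximum sum: 24

The maximum subarray is [5, 10, 5, 4] with sum 24. This subarray runs from index 0 to index 3.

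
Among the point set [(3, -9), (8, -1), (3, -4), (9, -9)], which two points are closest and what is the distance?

Computing all pairwise distances among 4 points:

d((3, -9), (8, -1)) = 9.434
d((3, -9), (3, -4)) = 5.0 <-- minimum
d((3, -9), (9, -9)) = 6.0
d((8, -1), (3, -4)) = 5.831
d((8, -1), (9, -9)) = 8.0623
d((3, -4), (9, -9)) = 7.8102

Closest pair: (3, -9) and (3, -4) with distance 5.0

The closest pair is (3, -9) and (3, -4) with Euclidean distance 5.0. For 4 points, brute-force pairwise comparison is shown above. For large n, the divide-and-conquer algorithm (sort by x, recurse on halves, check the dividing strip) achieves O(n log n).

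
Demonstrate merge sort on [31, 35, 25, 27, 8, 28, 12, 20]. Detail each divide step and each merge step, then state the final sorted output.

Merge sort trace:

Split: [31, 35, 25, 27, 8, 28, 12, 20] -> [31, 35, 25, 27] and [8, 28, 12, 20]
  Split: [31, 35, 25, 27] -> [31, 35] and [25, 27]
    Split: [31, 35] -> [31] and [35]
    Merge: [31] + [35] -> [31, 35]
    Split: [25, 27] -> [25] and [27]
    Merge: [25] + [27] -> [25, 27]
  Merge: [31, 35] + [25, 27] -> [25, 27, 31, 35]
  Split: [8, 28, 12, 20] -> [8, 28] and [12, 20]
    Split: [8, 28] -> [8] and [28]
    Merge: [8] + [28] -> [8, 28]
    Split: [12, 20] -> [12] and [20]
    Merge: [12] + [20] -> [12, 20]
  Merge: [8, 28] + [12, 20] -> [8, 12, 20, 28]
Merge: [25, 27, 31, 35] + [8, 12, 20, 28] -> [8, 12, 20, 25, 27, 28, 31, 35]

Final sorted array: [8, 12, 20, 25, 27, 28, 31, 35]

The merge sort proceeds by recursively splitting the array and merging sorted halves.
After all merges, the sorted array is [8, 12, 20, 25, 27, 28, 31, 35].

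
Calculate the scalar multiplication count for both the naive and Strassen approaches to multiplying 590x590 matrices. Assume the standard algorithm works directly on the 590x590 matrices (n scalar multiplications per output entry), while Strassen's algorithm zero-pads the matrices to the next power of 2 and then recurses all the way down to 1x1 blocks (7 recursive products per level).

Matrix multiplication for 590x590 matrices:

Strassen's algorithm requires power-of-2 dimensions. Pad 590x590 to 1024x1024 (next power of 2).

Standard algorithm: 590^3 = 205379000 multiplications
Strassen's algorithm: 7^(log2(1024)) = 7^10 = 282475249 multiplications
Difference: 205379000 - 282475249 = -77096249 (Strassen uses MORE here due to padding overhead — for small or just-over-power-of-2 n, padding can outweigh the per-level savings)

Standard: 205379000 multiplications (590^3). Strassen: 282475249 multiplications (7^10, after padding to 1024x1024). Strassen reduces 8 recursive multiplications to 7 at each level.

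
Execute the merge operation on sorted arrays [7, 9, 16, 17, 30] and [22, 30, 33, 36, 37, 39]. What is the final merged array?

Merging process:

Compare 7 vs 22: take 7 from left. Merged: [7]
Compare 9 vs 22: take 9 from left. Merged: [7, 9]
Compare 16 vs 22: take 16 from left. Merged: [7, 9, 16]
Compare 17 vs 22: take 17 from left. Merged: [7, 9, 16, 17]
Compare 30 vs 22: take 22 from right. Merged: [7, 9, 16, 17, 22]
Compare 30 vs 30: take 30 from left. Merged: [7, 9, 16, 17, 22, 30]
Append remaining from right: [30, 33, 36, 37, 39]. Merged: [7, 9, 16, 17, 22, 30, 30, 33, 36, 37, 39]

Final merged array: [7, 9, 16, 17, 22, 30, 30, 33, 36, 37, 39]
Total comparisons: 6

The merged array is [7, 9, 16, 17, 22, 30, 30, 33, 36, 37, 39], requiring 6 comparisons. The merge step runs in O(n) time where n is the total number of elements.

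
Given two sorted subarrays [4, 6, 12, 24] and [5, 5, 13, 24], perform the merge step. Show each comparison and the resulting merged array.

Merging process:

Compare 4 vs 5: take 4 from left. Merged: [4]
Compare 6 vs 5: take 5 from right. Merged: [4, 5]
Compare 6 vs 5: take 5 from right. Merged: [4, 5, 5]
Compare 6 vs 13: take 6 from left. Merged: [4, 5, 5, 6]
Compare 12 vs 13: take 12 from left. Merged: [4, 5, 5, 6, 12]
Compare 24 vs 13: take 13 from right. Merged: [4, 5, 5, 6, 12, 13]
Compare 24 vs 24: take 24 from left. Merged: [4, 5, 5, 6, 12, 13, 24]
Append remaining from right: [24]. Merged: [4, 5, 5, 6, 12, 13, 24, 24]

Final merged array: [4, 5, 5, 6, 12, 13, 24, 24]
Total comparisons: 7

The merged array is [4, 5, 5, 6, 12, 13, 24, 24], requiring 7 comparisons. The merge step runs in O(n) time where n is the total number of elements.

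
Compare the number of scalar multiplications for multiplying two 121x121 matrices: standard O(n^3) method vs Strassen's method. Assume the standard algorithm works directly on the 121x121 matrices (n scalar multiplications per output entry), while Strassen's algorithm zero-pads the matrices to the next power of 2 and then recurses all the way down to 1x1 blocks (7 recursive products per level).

Matrix multiplication for 121x121 matrices:

Strassen's algorithm requires power-of-2 dimensions. Pad 121x121 to 128x128 (next power of 2).

Standard algorithm: 121^3 = 1771561 multiplications
Strassen's algorithm: 7^(log2(128)) = 7^7 = 823543 multiplications
Savings: 1771561 - 823543 = 948018 multiplications

Standard: 1771561 multiplications (121^3). Strassen: 823543 multiplications (7^7, after padding to 128x128). Strassen reduces 8 recursive multiplications to 7 at each level.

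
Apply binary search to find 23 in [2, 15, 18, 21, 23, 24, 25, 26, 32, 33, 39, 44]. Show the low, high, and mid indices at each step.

Binary search for 23 in [2, 15, 18, 21, 23, 24, 25, 26, 32, 33, 39, 44]:

lo=0, hi=11, mid=5, arr[mid]=24 -> 24 > 23, search left half
lo=0, hi=4, mid=2, arr[mid]=18 -> 18 < 23, search right half
lo=3, hi=4, mid=3, arr[mid]=21 -> 21 < 23, search right half
lo=4, hi=4, mid=4, arr[mid]=23 -> Found target at index 4!

Binary search finds 23 at index 4 after 4 comparisons. The search repeatedly halves the search space by comparing with the middle element.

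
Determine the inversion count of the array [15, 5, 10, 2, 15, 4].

Finding inversions in [15, 5, 10, 2, 15, 4]:

(0, 1): arr[0]=15 > arr[1]=5
(0, 2): arr[0]=15 > arr[2]=10
(0, 3): arr[0]=15 > arr[3]=2
(0, 5): arr[0]=15 > arr[5]=4
(1, 3): arr[1]=5 > arr[3]=2
(1, 5): arr[1]=5 > arr[5]=4
(2, 3): arr[2]=10 > arr[3]=2
(2, 5): arr[2]=10 > arr[5]=4
(4, 5): arr[4]=15 > arr[5]=4

Total inversions: 9

The array has 9 inversion(s): (0,1), (0,2), (0,3), (0,5), (1,3), (1,5), (2,3), (2,5), (4,5). Each pair (i,j) satisfies i < j and arr[i] > arr[j].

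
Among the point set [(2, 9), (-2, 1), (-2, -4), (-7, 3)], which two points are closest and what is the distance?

Computing all pairwise distances among 4 points:

d((2, 9), (-2, 1)) = 8.9443
d((2, 9), (-2, -4)) = 13.6015
d((2, 9), (-7, 3)) = 10.8167
d((-2, 1), (-2, -4)) = 5.0 <-- minimum
d((-2, 1), (-7, 3)) = 5.3852
d((-2, -4), (-7, 3)) = 8.6023

Closest pair: (-2, 1) and (-2, -4) with distance 5.0

The closest pair is (-2, 1) and (-2, -4) with Euclidean distance 5.0. For 4 points, brute-force pairwise comparison is shown above. For large n, the divide-and-conquer algorithm (sort by x, recurse on halves, check the dividing strip) achieves O(n log n).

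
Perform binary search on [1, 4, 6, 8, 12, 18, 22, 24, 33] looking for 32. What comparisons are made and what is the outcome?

Binary search for 32 in [1, 4, 6, 8, 12, 18, 22, 24, 33]:

lo=0, hi=8, mid=4, arr[mid]=12 -> 12 < 32, search right half
lo=5, hi=8, mid=6, arr[mid]=22 -> 22 < 32, search right half
lo=7, hi=8, mid=7, arr[mid]=24 -> 24 < 32, search right half
lo=8, hi=8, mid=8, arr[mid]=33 -> 33 > 32, search left half
lo=8 > hi=7, target 32 not found

Binary search determines that 32 is not in the array after 4 comparisons. The search space was exhausted without finding the target.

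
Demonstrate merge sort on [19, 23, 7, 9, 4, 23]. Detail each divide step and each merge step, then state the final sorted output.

Merge sort trace:

Split: [19, 23, 7, 9, 4, 23] -> [19, 23, 7] and [9, 4, 23]
  Split: [19, 23, 7] -> [19] and [23, 7]
    Split: [23, 7] -> [23] and [7]
    Merge: [23] + [7] -> [7, 23]
  Merge: [19] + [7, 23] -> [7, 19, 23]
  Split: [9, 4, 23] -> [9] and [4, 23]
    Split: [4, 23] -> [4] and [23]
    Merge: [4] + [23] -> [4, 23]
  Merge: [9] + [4, 23] -> [4, 9, 23]
Merge: [7, 19, 23] + [4, 9, 23] -> [4, 7, 9, 19, 23, 23]

Final sorted array: [4, 7, 9, 19, 23, 23]

The merge sort proceeds by recursively splitting the array and merging sorted halves.
After all merges, the sorted array is [4, 7, 9, 19, 23, 23].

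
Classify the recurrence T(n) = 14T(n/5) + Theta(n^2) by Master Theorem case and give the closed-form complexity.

Master Theorem for T(n) = 14T(n/5) + O(n^2):

a = 14, b = 5, c = 2
log_b(a) = log_5(14) = 1.6397

Case 3: c = 2 > log_5(14) = 1.6397
T(n) = O(n^2) = O(n^2)

For T(n) = 14T(n/5) + O(n^2): log_5(14) = 1.6397. This is Case 3 of the Master Theorem (c > log_b(a), work dominated by root), giving O(n^2).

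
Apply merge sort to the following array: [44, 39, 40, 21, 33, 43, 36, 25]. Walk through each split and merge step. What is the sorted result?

Merge sort trace:

Split: [44, 39, 40, 21, 33, 43, 36, 25] -> [44, 39, 40, 21] and [33, 43, 36, 25]
  Split: [44, 39, 40, 21] -> [44, 39] and [40, 21]
    Split: [44, 39] -> [44] and [39]
    Merge: [44] + [39] -> [39, 44]
    Split: [40, 21] -> [40] and [21]
    Merge: [40] + [21] -> [21, 40]
  Merge: [39, 44] + [21, 40] -> [21, 39, 40, 44]
  Split: [33, 43, 36, 25] -> [33, 43] and [36, 25]
    Split: [33, 43] -> [33] and [43]
    Merge: [33] + [43] -> [33, 43]
    Split: [36, 25] -> [36] and [25]
    Merge: [36] + [25] -> [25, 36]
  Merge: [33, 43] + [25, 36] -> [25, 33, 36, 43]
Merge: [21, 39, 40, 44] + [25, 33, 36, 43] -> [21, 25, 33, 36, 39, 40, 43, 44]

Final sorted array: [21, 25, 33, 36, 39, 40, 43, 44]

The merge sort proceeds by recursively splitting the array and merging sorted halves.
After all merges, the sorted array is [21, 25, 33, 36, 39, 40, 43, 44].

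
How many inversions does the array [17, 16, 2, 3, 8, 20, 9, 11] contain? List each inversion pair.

Finding inversions in [17, 16, 2, 3, 8, 20, 9, 11]:

(0, 1): arr[0]=17 > arr[1]=16
(0, 2): arr[0]=17 > arr[2]=2
(0, 3): arr[0]=17 > arr[3]=3
(0, 4): arr[0]=17 > arr[4]=8
(0, 6): arr[0]=17 > arr[6]=9
(0, 7): arr[0]=17 > arr[7]=11
(1, 2): arr[1]=16 > arr[2]=2
(1, 3): arr[1]=16 > arr[3]=3
(1, 4): arr[1]=16 > arr[4]=8
(1, 6): arr[1]=16 > arr[6]=9
(1, 7): arr[1]=16 > arr[7]=11
(5, 6): arr[5]=20 > arr[6]=9
(5, 7): arr[5]=20 > arr[7]=11

Total inversions: 13

The array has 13 inversion(s): (0,1), (0,2), (0,3), (0,4), (0,6), (0,7), (1,2), (1,3), (1,4), (1,6), (1,7), (5,6), (5,7). Each pair (i,j) satisfies i < j and arr[i] > arr[j].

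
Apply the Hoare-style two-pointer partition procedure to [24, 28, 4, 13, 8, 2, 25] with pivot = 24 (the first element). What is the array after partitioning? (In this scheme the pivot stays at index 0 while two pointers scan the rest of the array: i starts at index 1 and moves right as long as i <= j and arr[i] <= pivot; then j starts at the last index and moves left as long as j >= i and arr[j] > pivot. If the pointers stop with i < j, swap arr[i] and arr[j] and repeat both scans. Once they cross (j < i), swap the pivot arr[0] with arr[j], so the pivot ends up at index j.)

Hoare-style two-pointer partition with pivot = 24:

Initial array: [24, 28, 4, 13, 8, 2, 25]

Pointers start at i = 1, j = 6.
i stops at index 1 (arr[1]=28 > 24), j stops at index 5 (arr[5]=2 <= 24): swap arr[1] and arr[5], array becomes [24, 2, 4, 13, 8, 28, 25]
i ends at 5, j ends at 4: the pointers have crossed (j < i), so scanning stops.

Swap pivot arr[0] with arr[4] to place pivot at position 4: [8, 2, 4, 13, 24, 28, 25]
Pivot position: 4

After partitioning with pivot 24, the array becomes [8, 2, 4, 13, 24, 28, 25]. The pivot is placed at index 4. All elements to the left of the pivot are <= 24, and all elements to the right are > 24.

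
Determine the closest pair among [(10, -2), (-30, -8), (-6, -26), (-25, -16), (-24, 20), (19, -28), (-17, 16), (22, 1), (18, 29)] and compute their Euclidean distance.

Computing all pairwise distances among 9 points:

d((10, -2), (-30, -8)) = 40.4475
d((10, -2), (-6, -26)) = 28.8444
d((10, -2), (-25, -16)) = 37.6962
d((10, -2), (-24, 20)) = 40.4969
d((10, -2), (19, -28)) = 27.5136
d((10, -2), (-17, 16)) = 32.45
d((10, -2), (22, 1)) = 12.3693
d((10, -2), (18, 29)) = 32.0156
d((-30, -8), (-6, -26)) = 30.0
d((-30, -8), (-25, -16)) = 9.434
d((-30, -8), (-24, 20)) = 28.6356
d((-30, -8), (19, -28)) = 52.9245
d((-30, -8), (-17, 16)) = 27.2947
d((-30, -8), (22, 1)) = 52.7731
d((-30, -8), (18, 29)) = 60.6053
d((-6, -26), (-25, -16)) = 21.4709
d((-6, -26), (-24, 20)) = 49.3964
d((-6, -26), (19, -28)) = 25.0799
d((-6, -26), (-17, 16)) = 43.4166
d((-6, -26), (22, 1)) = 38.8973
d((-6, -26), (18, 29)) = 60.0083
d((-25, -16), (-24, 20)) = 36.0139
d((-25, -16), (19, -28)) = 45.607
d((-25, -16), (-17, 16)) = 32.9848
d((-25, -16), (22, 1)) = 49.98
d((-25, -16), (18, 29)) = 62.2415
d((-24, 20), (19, -28)) = 64.4438
d((-24, 20), (-17, 16)) = 8.0623 <-- minimum
d((-24, 20), (22, 1)) = 49.7695
d((-24, 20), (18, 29)) = 42.9535
d((19, -28), (-17, 16)) = 56.8507
d((19, -28), (22, 1)) = 29.1548
d((19, -28), (18, 29)) = 57.0088
d((-17, 16), (22, 1)) = 41.7852
d((-17, 16), (18, 29)) = 37.3363
d((22, 1), (18, 29)) = 28.2843

Closest pair: (-24, 20) and (-17, 16) with distance 8.0623

The closest pair is (-24, 20) and (-17, 16) with Euclidean distance 8.0623. For 9 points, brute-force pairwise comparison is shown above. For large n, the divide-and-conquer algorithm (sort by x, recurse on halves, check the dividing strip) achieves O(n log n).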